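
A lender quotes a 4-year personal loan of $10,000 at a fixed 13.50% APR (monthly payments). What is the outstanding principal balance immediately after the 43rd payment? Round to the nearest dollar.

With monthly rate i = 13.5%/12 = 0.0112500, the balance after k of n payments is P · [(1+i)^n − (1+i)^k] / [(1+i)^n − 1].
(1+0.0112500)^48 = 1.71084105 and (1+0.0112500)^43 = 1.61777079, so the balance is 10,000 × (1.71084105 − 1.61777079) / (1.71084105 − 1) = $1,309.30.

$1,309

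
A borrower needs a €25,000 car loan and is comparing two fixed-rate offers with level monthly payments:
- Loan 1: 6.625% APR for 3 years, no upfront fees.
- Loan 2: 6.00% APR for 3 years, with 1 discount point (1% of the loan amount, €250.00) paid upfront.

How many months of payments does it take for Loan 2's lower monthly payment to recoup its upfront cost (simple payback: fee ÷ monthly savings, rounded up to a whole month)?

Loan 1: at 6.625% the monthly rate is 0.0055208, so the payment is 25,000 × 0.0055208 / (1 − 1.0055208^−36) = €767.65.
Loan 2: monthly rate = 6%/12 = 0.0050000; payment = 25,000 × 0.0050000 / (1 − (1+0.0050000)^−36) = €760.55.
Monthly savings = €767.65 − €760.55 = €7.10.
Break-even = €250.00 / €7.10 = 35.21 → 36 months.

36 months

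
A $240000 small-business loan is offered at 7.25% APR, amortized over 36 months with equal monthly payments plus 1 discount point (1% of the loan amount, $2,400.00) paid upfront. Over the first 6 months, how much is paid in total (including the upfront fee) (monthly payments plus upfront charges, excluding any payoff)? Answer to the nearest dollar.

Monthly rate = 7.25%/12 = 0.0060417; payment = 240,000 × 0.0060417 / (1 − (1+0.0060417)^−36) = $7,437.97.
Total outlay = 6 × $7,437.97 + $2,400.00 = $47,027.82.

$47,028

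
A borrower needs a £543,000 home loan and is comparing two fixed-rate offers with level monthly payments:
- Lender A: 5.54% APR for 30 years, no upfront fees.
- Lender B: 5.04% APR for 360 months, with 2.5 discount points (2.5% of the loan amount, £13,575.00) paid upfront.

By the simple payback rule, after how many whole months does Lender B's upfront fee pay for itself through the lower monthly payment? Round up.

Lender A: monthly rate = 5.54%/12 = 0.0046167; payment = 543,000 × 0.0046167 / (1 − (1+0.0046167)^−360) = £3,096.74.
Lender B: monthly rate = 5.04%/12 = 0.0042000; payment = 543,000 × 0.0042000 / (1 − (1+0.0042000)^−360) = £2,928.23.
Monthly savings = £3,096.74 − £2,928.23 = £168.51.
Break-even = £13,575.00 / £168.51 = 80.56 → 81 months.

81 months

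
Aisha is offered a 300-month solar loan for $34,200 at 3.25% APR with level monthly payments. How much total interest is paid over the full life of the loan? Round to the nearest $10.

At 3.25% the monthly rate is 0.0027083, so the payment is 34,200 × 0.0027083 / (1 − 1.0027083^−300) = $166.66.
Total paid = 300 × $166.66 = $49,998.00; interest = $49,998.00 − $34,200 = $15,798.00.

$15,800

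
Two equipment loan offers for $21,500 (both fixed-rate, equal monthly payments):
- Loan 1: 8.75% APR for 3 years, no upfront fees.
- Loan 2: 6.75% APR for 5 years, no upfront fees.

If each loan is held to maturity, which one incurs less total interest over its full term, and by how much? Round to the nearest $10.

Loan 1 by $870

Loan 1: monthly rate = 8.75%/12 = 0.0072917; payment = 21,500 × 0.0072917 / (1 − (1+0.0072917)^−36) = $681.20.
Total interest on Loan 1 = 36 × $681.20 − $21,500 = $3,023.20.
Loan 2: monthly rate = 6.75%/12 = 0.0056250; payment = 21,500 × 0.0056250 / (1 − (1+0.0056250)^−60) = $423.19.
Total interest on Loan 2 = 60 × $423.19 − $21,500 = $3,891.40.
Loan 1 is lower by $868.20.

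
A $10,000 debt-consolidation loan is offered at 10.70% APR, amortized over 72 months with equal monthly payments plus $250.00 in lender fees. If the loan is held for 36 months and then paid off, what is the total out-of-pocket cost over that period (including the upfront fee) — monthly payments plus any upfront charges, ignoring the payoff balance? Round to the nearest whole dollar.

$7,047

Monthly rate = 10.7%/12 = 0.0089167; payment = 10,000 × 0.0089167 / (1 − (1+0.0089167)^−72) = $188.81.
Total outlay = 36 × $188.81 + $250.00 = $7,047.16.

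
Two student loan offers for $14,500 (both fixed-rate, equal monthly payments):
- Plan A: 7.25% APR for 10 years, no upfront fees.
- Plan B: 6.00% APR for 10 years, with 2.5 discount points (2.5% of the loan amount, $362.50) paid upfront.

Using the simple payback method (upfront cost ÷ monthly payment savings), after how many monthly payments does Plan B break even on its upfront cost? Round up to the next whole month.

40 months

Plan A: at 7.25% the monthly rate is 0.0060417, so the payment is 14,500 × 0.0060417 / (1 − 1.0060417^−120) = $170.23.
Plan B: at 6.00% the monthly rate is 0.0050000, so the payment is 14,500 × 0.0050000 / (1 − 1.0050000^−120) = $160.98.
Monthly savings = $170.23 − $160.98 = $9.25.
Break-even = $362.50 / $9.25 = 39.19 → 40 months.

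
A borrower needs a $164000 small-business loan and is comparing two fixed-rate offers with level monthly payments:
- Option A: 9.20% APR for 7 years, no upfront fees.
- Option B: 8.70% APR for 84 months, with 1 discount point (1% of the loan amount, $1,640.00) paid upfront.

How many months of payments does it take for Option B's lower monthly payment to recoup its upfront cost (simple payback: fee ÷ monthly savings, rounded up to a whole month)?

Option A: at 9.20% the monthly rate is 0.0076667, so the payment is 164,000 × 0.0076667 / (1 − 1.0076667^−84) = $2,655.29.
Option B: at 8.70% the monthly rate is 0.0072500, so the payment is 164,000 × 0.0072500 / (1 − 1.0072500^−84) = $2,613.71.
Monthly savings = $2,655.29 − $2,613.71 = $41.58.
Break-even = $1,640.00 / $41.58 = 39.44 → 40 months.

40 months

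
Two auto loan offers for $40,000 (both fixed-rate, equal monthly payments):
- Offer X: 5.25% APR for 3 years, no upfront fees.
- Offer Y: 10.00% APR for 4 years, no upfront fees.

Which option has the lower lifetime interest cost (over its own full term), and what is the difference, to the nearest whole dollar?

Offer X by $5,376

Offer X: at 5.25% the monthly rate is 0.0043750, so the payment is 40,000 × 0.0043750 / (1 − 1.0043750^−36) = $1,203.33.
Total interest on Offer X = 36 × $1,203.33 − $40,000 = $3,319.88.
Offer Y: monthly rate = 10%/12 = 0.0083333; payment = 40,000 × 0.0083333 / (1 − (1+0.0083333)^−48) = $1,014.50.
Total interest on Offer Y = 48 × $1,014.50 − $40,000 = $8,696.00.
Offer X is lower by $5,376.12.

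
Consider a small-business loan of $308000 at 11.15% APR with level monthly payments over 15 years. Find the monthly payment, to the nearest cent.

$3,529.78

At 11.15% the monthly rate is 0.0092917, so the payment is 308,000 × 0.0092917 / (1 − 1.0092917^−180) = $3,529.78.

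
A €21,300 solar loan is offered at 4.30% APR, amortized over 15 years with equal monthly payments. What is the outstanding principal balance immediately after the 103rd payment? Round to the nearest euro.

With monthly rate i = 4.3%/12 = 0.0035833, the balance after k of n payments is P · [(1+i)^n − (1+i)^k] / [(1+i)^n − 1].
(1+0.0035833)^180 = 1.90379094 and (1+0.0035833)^103 = 1.44545425, so the balance is 21,300 × (1.90379094 − 1.44545425) / (1.90379094 − 1) = €10,801.80.

€10,802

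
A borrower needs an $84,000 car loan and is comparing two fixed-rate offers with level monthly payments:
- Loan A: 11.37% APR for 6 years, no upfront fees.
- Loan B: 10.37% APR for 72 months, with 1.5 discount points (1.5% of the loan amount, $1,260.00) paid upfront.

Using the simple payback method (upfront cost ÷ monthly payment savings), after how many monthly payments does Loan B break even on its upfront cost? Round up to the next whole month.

30 months

Loan A: monthly rate = 11.37%/12 = 0.0094750; payment = 84,000 × 0.0094750 / (1 − (1+0.0094750)^−72) = $1,614.83.
Loan B: at 10.37% the monthly rate is 0.0086417, so the payment is 84,000 × 0.0086417 / (1 − 1.0086417^−72) = $1,571.89.
Monthly savings = $1,614.83 − $1,571.89 = $42.94.
Break-even = $1,260.00 / $42.94 = 29.34 → 30 months.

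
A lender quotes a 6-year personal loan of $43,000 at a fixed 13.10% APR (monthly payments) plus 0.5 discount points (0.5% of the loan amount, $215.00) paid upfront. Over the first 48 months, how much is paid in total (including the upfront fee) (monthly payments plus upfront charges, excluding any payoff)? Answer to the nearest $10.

$41,760

Monthly rate = 13.1%/12 = 0.0109167; payment = 43,000 × 0.0109167 / (1 − (1+0.0109167)^−72) = $865.46.
Total outlay = 48 × $865.46 + $215.00 = $41,757.08.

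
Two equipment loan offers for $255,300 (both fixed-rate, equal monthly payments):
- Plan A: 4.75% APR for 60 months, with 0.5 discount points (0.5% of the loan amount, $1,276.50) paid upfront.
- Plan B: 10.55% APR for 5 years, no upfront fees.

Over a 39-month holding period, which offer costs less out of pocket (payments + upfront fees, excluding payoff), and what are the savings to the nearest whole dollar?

Plan A by $26,222

Plan A: monthly rate = 4.75%/12 = 0.0039583; payment = 255,300 × 0.0039583 / (1 − (1+0.0039583)^−60) = $4,788.64.
Plan B: monthly rate = 10.55%/12 = 0.0087917; payment = 255,300 × 0.0087917 / (1 − (1+0.0087917)^−60) = $5,493.72.
Over 39 months: Plan A costs 39 × $4,788.64 + $1,276.50 = $188,033.46; Plan B costs 39 × $5,493.72 = $214,255.08.
Plan A is cheaper by $214,255.08 − $188,033.46 = $26,221.62.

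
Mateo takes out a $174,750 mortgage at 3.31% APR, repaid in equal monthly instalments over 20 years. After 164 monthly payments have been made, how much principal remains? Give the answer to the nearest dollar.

$68,238

With monthly rate i = 3.31%/12 = 0.0027583, the balance after k of n payments is P · [(1+i)^n − (1+i)^k] / [(1+i)^n − 1].
(1+0.0027583)^240 = 1.93689983 and (1+0.0027583)^164 = 1.57104959, so the balance is 174,750 × (1.93689983 − 1.57104959) / (1.93689983 − 1) = $68,238.17.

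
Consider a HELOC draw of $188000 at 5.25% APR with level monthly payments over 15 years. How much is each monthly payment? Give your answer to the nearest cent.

$1,511.29

Monthly rate = 5.25%/12 = 0.0043750; payment = 188,000 × 0.0043750 / (1 − (1+0.0043750)^−180) = $1,511.29.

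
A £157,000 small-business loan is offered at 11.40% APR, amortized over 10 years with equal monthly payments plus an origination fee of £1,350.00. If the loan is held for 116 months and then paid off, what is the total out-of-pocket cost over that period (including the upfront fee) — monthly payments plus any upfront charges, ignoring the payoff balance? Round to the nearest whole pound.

£256,362

Monthly rate = 11.4%/12 = 0.0095000; payment = 157,000 × 0.0095000 / (1 − (1+0.0095000)^−120) = £2,198.38.
Total outlay = 116 × £2,198.38 + £1,350.00 = £256,362.08.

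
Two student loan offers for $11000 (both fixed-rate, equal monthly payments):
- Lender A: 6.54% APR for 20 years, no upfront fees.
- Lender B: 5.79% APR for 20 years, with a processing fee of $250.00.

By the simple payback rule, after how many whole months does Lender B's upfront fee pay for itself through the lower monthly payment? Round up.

Lender A: monthly rate = 6.54%/12 = 0.0054500; payment = 11,000 × 0.0054500 / (1 − (1+0.0054500)^−240) = $82.27.
Lender B: monthly rate = 5.79%/12 = 0.0048250; payment = 11,000 × 0.0048250 / (1 − (1+0.0048250)^−240) = $77.48.
Monthly savings = $82.27 − $77.48 = $4.79.
Break-even = $250.00 / $4.79 = 52.19 → 53 months.

53 months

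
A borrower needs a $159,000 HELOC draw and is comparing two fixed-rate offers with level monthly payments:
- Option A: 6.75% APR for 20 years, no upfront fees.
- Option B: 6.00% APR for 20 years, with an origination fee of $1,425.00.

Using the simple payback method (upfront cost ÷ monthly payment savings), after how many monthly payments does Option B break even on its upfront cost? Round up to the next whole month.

21 months

Option A: monthly rate = 6.75%/12 = 0.0056250; payment = 159,000 × 0.0056250 / (1 − (1+0.0056250)^−240) = $1,208.98.
Option B: monthly rate = 6%/12 = 0.0050000; payment = 159,000 × 0.0050000 / (1 − (1+0.0050000)^−240) = $1,139.13.
Monthly savings = $1,208.98 − $1,139.13 = $69.85.
Break-even = $1,425.00 / $69.85 = 20.40 → 21 months.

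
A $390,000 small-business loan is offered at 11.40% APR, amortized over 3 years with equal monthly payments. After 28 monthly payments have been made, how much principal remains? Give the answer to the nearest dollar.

$98,480

With monthly rate i = 11.4%/12 = 0.0095000, the balance after k of n payments is P · [(1+i)^n − (1+i)^k] / [(1+i)^n − 1].
(1+0.0095000)^36 = 1.40548961 and (1+0.0095000)^28 = 1.30309792, so the balance is 390,000 × (1.40548961 − 1.30309792) / (1.40548961 − 1) = $98,480.35.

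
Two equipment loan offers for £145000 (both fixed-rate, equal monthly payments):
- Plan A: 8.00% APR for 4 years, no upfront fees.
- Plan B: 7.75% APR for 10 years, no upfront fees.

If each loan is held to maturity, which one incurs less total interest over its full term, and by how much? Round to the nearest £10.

Plan A: monthly rate = 8%/12 = 0.0066667; payment = 145,000 × 0.0066667 / (1 − (1+0.0066667)^−48) = £3,539.87.
Total interest on Plan A = 48 × £3,539.87 − £145,000 = £24,913.76.
Plan B: monthly rate = 7.75%/12 = 0.0064583; payment = 145,000 × 0.0064583 / (1 − (1+0.0064583)^−120) = £1,740.15.
Total interest on Plan B = 120 × £1,740.15 − £145,000 = £63,818.00.
Plan A is lower by £38,904.24.

Plan A by £38,900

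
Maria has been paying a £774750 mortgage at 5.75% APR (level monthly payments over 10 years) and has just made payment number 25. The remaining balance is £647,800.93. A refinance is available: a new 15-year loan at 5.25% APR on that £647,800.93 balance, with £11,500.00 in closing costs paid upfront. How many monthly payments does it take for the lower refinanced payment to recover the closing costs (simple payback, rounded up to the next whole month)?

Current payment = 774,750 × 5.75%/12 / (1 − (1+0.0047917)^−120) = £8,504.37.
Refinanced payment = 647,800.93 × 0.0043750 / (1 − (1+0.0043750)^−180) = £5,207.53.
Monthly savings = £8,504.37 − £5,207.53 = £3,296.84.
Break-even = £11,500.00 / £3,296.84 = 3.49 → 4 months.

4 months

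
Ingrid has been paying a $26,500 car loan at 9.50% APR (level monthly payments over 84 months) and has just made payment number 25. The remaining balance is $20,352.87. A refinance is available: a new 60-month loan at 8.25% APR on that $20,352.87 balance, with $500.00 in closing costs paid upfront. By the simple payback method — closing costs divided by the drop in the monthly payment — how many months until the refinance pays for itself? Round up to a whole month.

Current payment = 26,500 × 9.5%/12 / (1 − (1+0.0079167)^−84) = $433.12.
Refinanced payment = 20,352.87 × 0.0068750 / (1 − (1+0.0068750)^−60) = $415.12.
Monthly savings = $433.12 − $415.12 = $18.00.
Break-even = $500.00 / $18.00 = 27.78 → 28 months.

28 months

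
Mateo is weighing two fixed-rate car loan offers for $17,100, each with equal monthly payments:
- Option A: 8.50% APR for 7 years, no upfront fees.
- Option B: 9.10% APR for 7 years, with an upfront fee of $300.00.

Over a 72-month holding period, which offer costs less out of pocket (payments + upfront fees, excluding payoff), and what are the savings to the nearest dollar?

Option A: monthly rate = 8.5%/12 = 0.0070833; payment = 17,100 × 0.0070833 / (1 − (1+0.0070833)^−84) = $270.80.
Option B: monthly rate = 9.1%/12 = 0.0075833; payment = 17,100 × 0.0075833 / (1 − (1+0.0075833)^−84) = $275.99.
Over 72 months: Option A costs 72 × $270.80 = $19,497.60; Option B costs 72 × $275.99 + $300.00 = $20,171.28.
Option A is cheaper by $20,171.28 − $19,497.60 = $673.68.

Option A by $674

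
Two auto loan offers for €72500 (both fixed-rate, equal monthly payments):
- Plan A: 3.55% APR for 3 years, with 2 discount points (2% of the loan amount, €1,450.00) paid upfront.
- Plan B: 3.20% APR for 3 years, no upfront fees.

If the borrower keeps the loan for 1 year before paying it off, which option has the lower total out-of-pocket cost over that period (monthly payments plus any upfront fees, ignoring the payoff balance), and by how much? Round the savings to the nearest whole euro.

Plan B by €1,585

Plan A: monthly rate = 3.55%/12 = 0.0029583; payment = 72,500 × 0.0029583 / (1 − (1+0.0029583)^−36) = €2,126.01.
Plan B: at 3.20% the monthly rate is 0.0026667, so the payment is 72,500 × 0.0026667 / (1 − 1.0026667^−36) = €2,114.78.
Over 12 months: Plan A costs 12 × €2,126.01 + €1,450.00 = €26,962.12; Plan B costs 12 × €2,114.78 = €25,377.36.
Plan B is cheaper by €26,962.12 − €25,377.36 = €1,584.76.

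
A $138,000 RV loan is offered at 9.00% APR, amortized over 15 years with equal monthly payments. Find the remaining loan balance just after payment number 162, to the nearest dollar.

With monthly rate i = 9%/12 = 0.0075000, the balance after k of n payments is P · [(1+i)^n − (1+i)^k] / [(1+i)^n − 1].
(1+0.0075000)^180 = 3.83804327 and (1+0.0075000)^162 = 3.35504910, so the balance is 138,000 × (3.83804327 − 3.35504910) / (3.83804327 − 1) = $23,485.62.

$23,486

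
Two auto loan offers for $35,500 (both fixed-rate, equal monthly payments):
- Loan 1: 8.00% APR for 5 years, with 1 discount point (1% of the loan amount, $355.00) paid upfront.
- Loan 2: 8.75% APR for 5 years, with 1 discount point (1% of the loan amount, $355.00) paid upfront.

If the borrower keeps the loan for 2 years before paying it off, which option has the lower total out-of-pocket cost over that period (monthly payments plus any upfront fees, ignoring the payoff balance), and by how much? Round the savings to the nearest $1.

Loan 1: monthly rate = 8%/12 = 0.0066667; payment = 35,500 × 0.0066667 / (1 − (1+0.0066667)^−60) = $719.81.
Loan 2: at 8.75% the monthly rate is 0.0072917, so the payment is 35,500 × 0.0072917 / (1 − 1.0072917^−60) = $732.62.
Over 24 months: Loan 1 costs 24 × $719.81 + $355.00 = $17,630.44; Loan 2 costs 24 × $732.62 + $355.00 = $17,937.88.
Loan 1 is cheaper by $17,937.88 − $17,630.44 = $307.44.

Loan 1 by $307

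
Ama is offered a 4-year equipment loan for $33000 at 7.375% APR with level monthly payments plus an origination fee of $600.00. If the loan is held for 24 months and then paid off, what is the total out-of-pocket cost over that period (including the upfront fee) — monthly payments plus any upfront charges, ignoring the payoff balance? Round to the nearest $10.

$19,700

Monthly rate = 7.375%/12 = 0.0061458; payment = 33,000 × 0.0061458 / (1 − (1+0.0061458)^−48) = $795.98.
Total outlay = 24 × $795.98 + $600.00 = $19,703.52.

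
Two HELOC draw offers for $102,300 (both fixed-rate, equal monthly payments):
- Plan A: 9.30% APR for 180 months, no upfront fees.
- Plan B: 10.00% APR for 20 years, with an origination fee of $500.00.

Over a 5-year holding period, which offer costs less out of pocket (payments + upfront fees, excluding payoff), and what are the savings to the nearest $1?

Plan B by $3,623

Plan A: monthly rate = 9.3%/12 = 0.0077500; payment = 102,300 × 0.0077500 / (1 − (1+0.0077500)^−180) = $1,055.93.
Plan B: monthly rate = 10%/12 = 0.0083333; payment = 102,300 × 0.0083333 / (1 − (1+0.0083333)^−240) = $987.22.
Over 60 months: Plan A costs 60 × $1,055.93 = $63,355.80; Plan B costs 60 × $987.22 + $500.00 = $59,733.20.
Plan B is cheaper by $63,355.80 − $59,733.20 = $3,622.60.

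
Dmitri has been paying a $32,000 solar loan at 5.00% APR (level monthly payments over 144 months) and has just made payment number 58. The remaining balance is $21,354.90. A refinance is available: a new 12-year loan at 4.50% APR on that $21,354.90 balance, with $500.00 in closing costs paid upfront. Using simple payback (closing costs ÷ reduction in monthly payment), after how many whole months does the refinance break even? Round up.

Current payment = 32,000 × 5%/12 / (1 − (1+0.0041667)^−144) = $295.96.
Refinanced payment = 21,354.90 × 0.0037500 / (1 − (1+0.0037500)^−144) = $192.20.
Monthly savings = $295.96 − $192.20 = $103.76.
Break-even = $500.00 / $103.76 = 4.82 → 5 months.

5 months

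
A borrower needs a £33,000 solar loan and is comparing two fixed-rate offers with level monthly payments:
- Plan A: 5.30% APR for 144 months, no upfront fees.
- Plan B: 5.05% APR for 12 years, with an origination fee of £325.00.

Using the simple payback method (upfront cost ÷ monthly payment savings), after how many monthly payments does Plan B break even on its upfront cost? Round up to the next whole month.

79 months

Plan A: monthly rate = 5.3%/12 = 0.0044167; payment = 33,000 × 0.0044167 / (1 − (1+0.0044167)^−144) = £310.20.
Plan B: monthly rate = 5.05%/12 = 0.0042083; payment = 33,000 × 0.0042083 / (1 − (1+0.0042083)^−144) = £306.04.
Monthly savings = £310.20 − £306.04 = £4.16.
Break-even = £325.00 / £4.16 = 78.12 → 79 months.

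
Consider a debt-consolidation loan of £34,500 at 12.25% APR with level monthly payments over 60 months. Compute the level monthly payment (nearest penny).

£771.80

Monthly rate = 12.25%/12 = 0.0102083; payment = 34,500 × 0.0102083 / (1 − (1+0.0102083)^−60) = £771.80.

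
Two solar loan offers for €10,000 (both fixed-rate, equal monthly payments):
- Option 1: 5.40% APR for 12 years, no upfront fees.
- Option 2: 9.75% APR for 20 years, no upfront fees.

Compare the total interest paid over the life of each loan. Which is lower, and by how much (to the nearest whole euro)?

Option 1: at 5.40% the monthly rate is 0.0045000, so the payment is 10,000 × 0.0045000 / (1 − 1.0045000^−144) = €94.51.
Total interest on Option 1 = 144 × €94.51 − €10,000 = €3,609.44.
Option 2: monthly rate = 9.75%/12 = 0.0081250; payment = 10,000 × 0.0081250 / (1 − (1+0.0081250)^−240) = €94.85.
Total interest on Option 2 = 240 × €94.85 − €10,000 = €12,764.00.
Option 1 is lower by €9,154.56.

Option 1 by €9,155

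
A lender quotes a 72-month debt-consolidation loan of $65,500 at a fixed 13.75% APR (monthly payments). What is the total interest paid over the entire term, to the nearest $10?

$31,050

Monthly rate = 13.75%/12 = 0.0114583; payment = 65,500 × 0.0114583 / (1 − (1+0.0114583)^−72) = $1,340.92.
Total paid = 72 × $1,340.92 = $96,546.24; interest = $96,546.24 − $65,500 = $31,046.24.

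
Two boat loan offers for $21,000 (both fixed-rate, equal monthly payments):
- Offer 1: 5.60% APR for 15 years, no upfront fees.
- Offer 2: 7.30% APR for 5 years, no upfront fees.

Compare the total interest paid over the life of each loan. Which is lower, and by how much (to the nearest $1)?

Offer 1: at 5.60% the monthly rate is 0.0046667, so the payment is 21,000 × 0.0046667 / (1 − 1.0046667^−180) = $172.70.
Total interest on Offer 1 = 180 × $172.70 − $21,000 = $10,086.00.
Offer 2: monthly rate = 7.3%/12 = 0.0060833; payment = 21,000 × 0.0060833 / (1 − (1+0.0060833)^−60) = $418.80.
Total interest on Offer 2 = 60 × $418.80 − $21,000 = $4,128.00.
Offer 2 is lower by $5,958.00.

Offer 2 by $5,958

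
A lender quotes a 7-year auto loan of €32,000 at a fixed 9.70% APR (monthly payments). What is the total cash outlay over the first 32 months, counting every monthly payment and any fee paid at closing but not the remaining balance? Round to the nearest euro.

Monthly rate = 9.7%/12 = 0.0080833; payment = 32,000 × 0.0080833 / (1 − (1+0.0080833)^−84) = €526.29.
Total outlay = 32 × €526.29 = €16,841.28.

€16,841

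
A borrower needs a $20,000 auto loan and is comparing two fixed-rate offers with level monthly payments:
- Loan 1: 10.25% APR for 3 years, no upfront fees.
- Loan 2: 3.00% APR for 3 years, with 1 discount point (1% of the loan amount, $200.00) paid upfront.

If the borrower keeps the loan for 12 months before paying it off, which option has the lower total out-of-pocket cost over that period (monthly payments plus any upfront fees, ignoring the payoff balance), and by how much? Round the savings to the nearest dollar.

Loan 2 by $593

Loan 1: at 10.25% the monthly rate is 0.0085417, so the payment is 20,000 × 0.0085417 / (1 − 1.0085417^−36) = $647.69.
Loan 2: at 3.00% the monthly rate is 0.0025000, so the payment is 20,000 × 0.0025000 / (1 − 1.0025000^−36) = $581.62.
Over 12 months: Loan 1 costs 12 × $647.69 = $7,772.28; Loan 2 costs 12 × $581.62 + $200.00 = $7,179.44.
Loan 2 is cheaper by $7,772.28 − $7,179.44 = $592.84.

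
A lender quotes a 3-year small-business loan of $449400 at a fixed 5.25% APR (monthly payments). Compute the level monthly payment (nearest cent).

At 5.25% the monthly rate is 0.0043750, so the payment is 449,400 × 0.0043750 / (1 − 1.0043750^−36) = $13,519.42.

$13,519.42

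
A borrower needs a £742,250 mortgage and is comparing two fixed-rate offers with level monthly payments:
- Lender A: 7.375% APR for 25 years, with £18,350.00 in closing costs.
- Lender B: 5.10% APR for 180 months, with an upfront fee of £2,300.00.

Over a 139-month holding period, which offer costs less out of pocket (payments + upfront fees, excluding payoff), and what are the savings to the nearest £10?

Lender A by £51,150

Lender A: at 7.375% the monthly rate is 0.0061458, so the payment is 742,250 × 0.0061458 / (1 − 1.0061458^−300) = £5,424.95.
Lender B: at 5.10% the monthly rate is 0.0042500, so the payment is 742,250 × 0.0042500 / (1 − 1.0042500^−180) = £5,908.40.
Over 139 months: Lender A costs 139 × £5,424.95 + £18,350.00 = £772,418.05; Lender B costs 139 × £5,908.40 + £2,300.00 = £823,567.60.
Lender A is cheaper by £823,567.60 − £772,418.05 = £51,149.55.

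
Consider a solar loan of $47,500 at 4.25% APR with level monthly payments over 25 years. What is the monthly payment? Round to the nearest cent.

$257.33

Monthly rate = 4.25%/12 = 0.0035417; payment = 47,500 × 0.0035417 / (1 − (1+0.0035417)^−300) = $257.33.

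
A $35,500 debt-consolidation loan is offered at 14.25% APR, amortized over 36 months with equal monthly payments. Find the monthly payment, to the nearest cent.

$1,217.62

At 14.25% the monthly rate is 0.0118750, so the payment is 35,500 × 0.0118750 / (1 − 1.0118750^−36) = $1,217.62.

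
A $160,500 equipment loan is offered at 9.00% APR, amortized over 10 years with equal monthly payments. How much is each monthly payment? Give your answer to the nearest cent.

At 9.00% the monthly rate is 0.0075000, so the payment is 160,500 × 0.0075000 / (1 − 1.0075000^−120) = $2,033.15.

$2,033.15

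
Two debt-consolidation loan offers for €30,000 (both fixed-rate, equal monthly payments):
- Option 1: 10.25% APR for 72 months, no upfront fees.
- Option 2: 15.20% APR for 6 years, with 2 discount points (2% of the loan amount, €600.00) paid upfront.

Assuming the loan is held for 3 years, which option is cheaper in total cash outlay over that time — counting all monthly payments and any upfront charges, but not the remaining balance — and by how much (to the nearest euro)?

Option 1 by €3,410

Option 1: monthly rate = 10.25%/12 = 0.0085417; payment = 30,000 × 0.0085417 / (1 − (1+0.0085417)^−72) = €559.56.
Option 2: at 15.20% the monthly rate is 0.0126667, so the payment is 30,000 × 0.0126667 / (1 − 1.0126667^−72) = €637.61.
Over 36 months: Option 1 costs 36 × €559.56 = €20,144.16; Option 2 costs 36 × €637.61 + €600.00 = €23,553.96.
Option 1 is cheaper by €23,553.96 − €20,144.16 = €3,409.80.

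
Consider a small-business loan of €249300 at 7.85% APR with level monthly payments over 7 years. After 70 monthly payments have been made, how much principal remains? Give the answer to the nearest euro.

With monthly rate i = 7.85%/12 = 0.0065417, the balance after k of n payments is P · [(1+i)^n − (1+i)^k] / [(1+i)^n − 1].
(1+0.0065417)^84 = 1.72928923 and (1+0.0065417)^70 = 1.57842166, so the balance is 249,300 × (1.72928923 − 1.57842166) / (1.72928923 − 1) = €51,572.52.

€51,573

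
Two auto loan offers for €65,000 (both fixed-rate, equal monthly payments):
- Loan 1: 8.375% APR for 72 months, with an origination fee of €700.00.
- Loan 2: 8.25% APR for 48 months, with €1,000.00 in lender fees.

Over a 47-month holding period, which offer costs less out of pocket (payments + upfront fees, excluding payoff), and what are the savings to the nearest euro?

Loan 1: at 8.375% the monthly rate is 0.0069792, so the payment is 65,000 × 0.0069792 / (1 − 1.0069792^−72) = €1,151.60.
Loan 2: monthly rate = 8.25%/12 = 0.0068750; payment = 65,000 × 0.0068750 / (1 − (1+0.0068750)^−48) = €1,594.48.
Over 47 months: Loan 1 costs 47 × €1,151.60 + €700.00 = €54,825.20; Loan 2 costs 47 × €1,594.48 + €1,000.00 = €75,940.56.
Loan 1 is cheaper by €75,940.56 − €54,825.20 = €21,115.36.

Loan 1 by €21,115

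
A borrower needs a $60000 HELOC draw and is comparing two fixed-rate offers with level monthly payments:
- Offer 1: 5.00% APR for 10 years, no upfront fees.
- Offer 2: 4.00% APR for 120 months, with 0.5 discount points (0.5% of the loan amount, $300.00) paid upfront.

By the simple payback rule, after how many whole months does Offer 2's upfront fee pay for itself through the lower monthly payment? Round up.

Offer 1: at 5.00% the monthly rate is 0.0041667, so the payment is 60,000 × 0.0041667 / (1 − 1.0041667^−120) = $636.39.
Offer 2: monthly rate = 4%/12 = 0.0033333; payment = 60,000 × 0.0033333 / (1 − (1+0.0033333)^−120) = $607.47.
Monthly savings = $636.39 − $607.47 = $28.92.
Break-even = $300.00 / $28.92 = 10.37 → 11 months.

11 months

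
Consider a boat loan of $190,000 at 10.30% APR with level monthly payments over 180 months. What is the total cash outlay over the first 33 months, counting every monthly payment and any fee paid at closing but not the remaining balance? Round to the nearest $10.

$68,530

Monthly rate = 10.3%/12 = 0.0085833; payment = 190,000 × 0.0085833 / (1 − (1+0.0085833)^−180) = $2,076.76.
Total outlay = 33 × $2,076.76 = $68,533.08.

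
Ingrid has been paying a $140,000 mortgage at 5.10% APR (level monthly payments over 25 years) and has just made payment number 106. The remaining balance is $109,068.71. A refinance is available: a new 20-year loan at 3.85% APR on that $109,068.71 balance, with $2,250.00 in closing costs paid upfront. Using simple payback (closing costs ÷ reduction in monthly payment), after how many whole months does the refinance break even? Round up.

Current payment = 140,000 × 5.1%/12 / (1 − (1+0.0042500)^−300) = $826.60.
Refinanced payment = 109,068.71 × 0.0032083 / (1 − (1+0.0032083)^−240) = $652.35.
Monthly savings = $826.60 − $652.35 = $174.25.
Break-even = $2,250.00 / $174.25 = 12.91 → 13 months.

13 months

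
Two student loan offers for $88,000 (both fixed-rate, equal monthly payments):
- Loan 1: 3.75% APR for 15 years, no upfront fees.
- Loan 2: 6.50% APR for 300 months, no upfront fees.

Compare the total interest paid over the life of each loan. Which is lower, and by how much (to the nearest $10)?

Loan 1: monthly rate = 3.75%/12 = 0.0031250; payment = 88,000 × 0.0031250 / (1 − (1+0.0031250)^−180) = $639.96.
Total interest on Loan 1 = 180 × $639.96 − $88,000 = $27,192.80.
Loan 2: monthly rate = 6.5%/12 = 0.0054167; payment = 88,000 × 0.0054167 / (1 − (1+0.0054167)^−300) = $594.18.
Total interest on Loan 2 = 300 × $594.18 − $88,000 = $90,254.00.
Loan 1 is lower by $63,061.20.

Loan 1 by $63,060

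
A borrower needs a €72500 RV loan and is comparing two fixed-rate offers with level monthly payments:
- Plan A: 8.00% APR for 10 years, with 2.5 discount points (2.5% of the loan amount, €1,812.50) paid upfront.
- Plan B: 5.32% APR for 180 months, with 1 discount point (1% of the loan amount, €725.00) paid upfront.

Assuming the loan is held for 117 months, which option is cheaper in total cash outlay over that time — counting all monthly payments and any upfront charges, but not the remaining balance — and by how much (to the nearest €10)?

Plan B by €35,500

Plan A: monthly rate = 8%/12 = 0.0066667; payment = 72,500 × 0.0066667 / (1 − (1+0.0066667)^−120) = €879.63.
Plan B: at 5.32% the monthly rate is 0.0044333, so the payment is 72,500 × 0.0044333 / (1 − 1.0044333^−180) = €585.48.
Over 117 months: Plan A costs 117 × €879.63 + €1,812.50 = €104,729.21; Plan B costs 117 × €585.48 + €725.00 = €69,226.16.
Plan B is cheaper by €104,729.21 − €69,226.16 = €35,503.05.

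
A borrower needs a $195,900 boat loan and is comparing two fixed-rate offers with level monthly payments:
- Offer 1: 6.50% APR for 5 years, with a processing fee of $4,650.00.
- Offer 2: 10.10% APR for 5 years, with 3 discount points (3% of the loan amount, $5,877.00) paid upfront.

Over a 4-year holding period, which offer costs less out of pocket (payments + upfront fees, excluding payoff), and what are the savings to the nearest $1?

Offer 1 by $17,496

Offer 1: at 6.50% the monthly rate is 0.0054167, so the payment is 195,900 × 0.0054167 / (1 − 1.0054167^−60) = $3,833.01.
Offer 2: monthly rate = 10.1%/12 = 0.0084167; payment = 195,900 × 0.0084167 / (1 − (1+0.0084167)^−60) = $4,171.94.
Over 48 months: Offer 1 costs 48 × $3,833.01 + $4,650.00 = $188,634.48; Offer 2 costs 48 × $4,171.94 + $5,877.00 = $206,130.12.
Offer 1 is cheaper by $206,130.12 − $188,634.48 = $17,495.64.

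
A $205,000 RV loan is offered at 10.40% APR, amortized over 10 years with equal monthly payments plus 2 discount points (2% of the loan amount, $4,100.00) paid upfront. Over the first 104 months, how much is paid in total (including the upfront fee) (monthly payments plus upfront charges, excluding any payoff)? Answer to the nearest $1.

Monthly rate = 10.4%/12 = 0.0086667; payment = 205,000 × 0.0086667 / (1 − (1+0.0086667)^−120) = $2,754.70.
Total outlay = 104 × $2,754.70 + $4,100.00 = $290,588.80.

$290,589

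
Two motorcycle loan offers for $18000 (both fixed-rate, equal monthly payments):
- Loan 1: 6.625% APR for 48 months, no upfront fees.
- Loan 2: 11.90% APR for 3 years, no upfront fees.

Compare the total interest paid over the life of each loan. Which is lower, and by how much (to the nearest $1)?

Loan 1 by $952

Loan 1: at 6.625% the monthly rate is 0.0055208, so the payment is 18,000 × 0.0055208 / (1 − 1.0055208^−48) = $427.91.
Total interest on Loan 1 = 48 × $427.91 − $18,000 = $2,539.68.
Loan 2: at 11.90% the monthly rate is 0.0099167, so the payment is 18,000 × 0.0099167 / (1 − 1.0099167^−36) = $597.00.
Total interest on Loan 2 = 36 × $597.00 − $18,000 = $3,492.00.
Loan 1 is lower by $952.32.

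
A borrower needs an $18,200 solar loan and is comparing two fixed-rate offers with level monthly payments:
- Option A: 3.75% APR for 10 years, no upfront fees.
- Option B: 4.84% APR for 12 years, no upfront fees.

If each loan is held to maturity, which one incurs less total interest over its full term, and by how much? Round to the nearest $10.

Option A: monthly rate = 3.75%/12 = 0.0031250; payment = 18,200 × 0.0031250 / (1 − (1+0.0031250)^−120) = $182.11.
Total interest on Option A = 120 × $182.11 − $18,200 = $3,653.20.
Option B: monthly rate = 4.84%/12 = 0.0040333; payment = 18,200 × 0.0040333 / (1 − (1+0.0040333)^−144) = $166.87.
Total interest on Option B = 144 × $166.87 − $18,200 = $5,829.28.
Option A is lower by $2,176.08.

Option A by $2,180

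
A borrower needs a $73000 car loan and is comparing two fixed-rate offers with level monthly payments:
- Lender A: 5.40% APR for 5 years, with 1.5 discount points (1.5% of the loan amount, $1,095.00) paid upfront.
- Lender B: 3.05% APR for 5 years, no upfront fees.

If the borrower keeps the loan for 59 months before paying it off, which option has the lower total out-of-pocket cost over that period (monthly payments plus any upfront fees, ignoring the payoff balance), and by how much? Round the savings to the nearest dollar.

Lender A: monthly rate = 5.4%/12 = 0.0045000; payment = 73,000 × 0.0045000 / (1 − (1+0.0045000)^−60) = $1,391.02.
Lender B: monthly rate = 3.05%/12 = 0.0025417; payment = 73,000 × 0.0025417 / (1 − (1+0.0025417)^−60) = $1,313.34.
Over 59 months: Lender A costs 59 × $1,391.02 + $1,095.00 = $83,165.18; Lender B costs 59 × $1,313.34 = $77,487.06.
Lender B is cheaper by $83,165.18 − $77,487.06 = $5,678.12.

Lender B by $5,678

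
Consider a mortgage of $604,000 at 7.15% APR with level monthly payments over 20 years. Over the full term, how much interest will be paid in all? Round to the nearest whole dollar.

At 7.15% the monthly rate is 0.0059583, so the payment is 604,000 × 0.0059583 / (1 − 1.0059583^−240) = $4,737.34.
Total paid = 240 × $4,737.34 = $1,136,961.60; interest = $1,136,961.60 − $604,000 = $532,961.60.

$532,962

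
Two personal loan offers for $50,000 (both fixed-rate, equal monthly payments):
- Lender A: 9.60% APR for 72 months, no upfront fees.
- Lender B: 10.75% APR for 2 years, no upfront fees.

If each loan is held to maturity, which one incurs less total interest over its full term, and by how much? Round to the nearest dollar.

Lender A: monthly rate = 9.6%/12 = 0.0080000; payment = 50,000 × 0.0080000 / (1 − (1+0.0080000)^−72) = $916.24.
Total interest on Lender A = 72 × $916.24 − $50,000 = $15,969.28.
Lender B: monthly rate = 10.75%/12 = 0.0089583; payment = 50,000 × 0.0089583 / (1 − (1+0.0089583)^−24) = $2,324.59.
Total interest on Lender B = 24 × $2,324.59 − $50,000 = $5,790.16.
Lender B is lower by $10,179.12.

Lender B by $10,179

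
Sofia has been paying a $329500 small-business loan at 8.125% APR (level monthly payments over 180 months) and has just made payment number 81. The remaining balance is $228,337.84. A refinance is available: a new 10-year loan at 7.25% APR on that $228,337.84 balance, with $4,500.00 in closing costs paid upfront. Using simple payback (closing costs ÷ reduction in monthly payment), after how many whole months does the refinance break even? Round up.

10 months

Current payment = 329,500 × 8.125%/12 / (1 − (1+0.0067708)^−180) = $3,172.70.
Refinanced payment = 228,337.84 × 0.0060417 / (1 − (1+0.0060417)^−120) = $2,680.71.
Monthly savings = $3,172.70 − $2,680.71 = $491.99.
Break-even = $4,500.00 / $491.99 = 9.15 → 10 months.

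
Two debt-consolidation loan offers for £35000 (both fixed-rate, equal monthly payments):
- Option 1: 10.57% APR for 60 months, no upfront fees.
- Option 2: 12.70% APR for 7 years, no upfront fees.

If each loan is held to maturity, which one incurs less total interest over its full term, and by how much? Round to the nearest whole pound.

Option 1: monthly rate = 10.57%/12 = 0.0088083; payment = 35,000 × 0.0088083 / (1 − (1+0.0088083)^−60) = £753.50.
Total interest on Option 1 = 60 × £753.50 − £35,000 = £10,210.00.
Option 2: monthly rate = 12.7%/12 = 0.0105833; payment = 35,000 × 0.0105833 / (1 − (1+0.0105833)^−84) = £631.02.
Total interest on Option 2 = 84 × £631.02 − £35,000 = £18,005.68.
Option 1 is lower by £7,795.68.

Option 1 by £7,796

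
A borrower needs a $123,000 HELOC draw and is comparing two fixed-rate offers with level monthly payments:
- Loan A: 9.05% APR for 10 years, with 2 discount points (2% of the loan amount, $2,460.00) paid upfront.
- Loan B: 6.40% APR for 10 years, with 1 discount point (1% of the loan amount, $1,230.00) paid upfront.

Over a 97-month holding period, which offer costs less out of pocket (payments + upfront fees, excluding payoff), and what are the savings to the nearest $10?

Loan A: monthly rate = 9.05%/12 = 0.0075417; payment = 123,000 × 0.0075417 / (1 − (1+0.0075417)^−120) = $1,561.44.
Loan B: monthly rate = 6.4%/12 = 0.0053333; payment = 123,000 × 0.0053333 / (1 − (1+0.0053333)^−120) = $1,390.39.
Over 97 months: Loan A costs 97 × $1,561.44 + $2,460.00 = $153,919.68; Loan B costs 97 × $1,390.39 + $1,230.00 = $136,097.83.
Loan B is cheaper by $153,919.68 − $136,097.83 = $17,821.85.

Loan B by $17,820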